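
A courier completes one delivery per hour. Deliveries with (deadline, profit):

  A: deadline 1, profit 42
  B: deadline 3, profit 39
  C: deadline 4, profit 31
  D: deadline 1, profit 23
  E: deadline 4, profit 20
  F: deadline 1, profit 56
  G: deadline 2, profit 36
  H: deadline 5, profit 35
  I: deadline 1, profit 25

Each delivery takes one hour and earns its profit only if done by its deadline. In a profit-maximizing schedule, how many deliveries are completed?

5

Sort by profit descending; place each in the latest free slot ≤ its deadline.
Profit order: F=56 A=42 B=39 G=36 H=35 C=31 I=25 D=23 E=20
Assign: F→slot 1, A skipped, B→slot 3, G→slot 2, H→slot 5, C→slot 4, I skipped, D skipped, E skipped.
Slots: [1:F] [2:G] [3:B] [4:C] [5:H]
5 of 9 scheduled.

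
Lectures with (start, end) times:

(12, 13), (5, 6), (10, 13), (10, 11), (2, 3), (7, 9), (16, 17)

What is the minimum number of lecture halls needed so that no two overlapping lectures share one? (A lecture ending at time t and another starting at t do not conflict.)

2

Events (time:±→running): 2:+→1 3:-→0 5:+→1 6:-→0 7:+→1 9:-→0 10:+→1 10:+→2 … peak 2.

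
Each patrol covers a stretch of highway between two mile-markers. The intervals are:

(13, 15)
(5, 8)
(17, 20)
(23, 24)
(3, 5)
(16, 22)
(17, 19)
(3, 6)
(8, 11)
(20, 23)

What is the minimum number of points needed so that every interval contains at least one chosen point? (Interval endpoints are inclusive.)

5

Sort by right endpoint; whenever an interval is uncovered, place a point at its right end.
By right end: [3,5]  [3,6]  [5,8]  [8,11]  [13,15]  [17,19]  [17,20]  [16,22]  [20,23]  [23,24]
[3,5] uncovered → point at 5; [8,11] uncovered → point at 11; [13,15] uncovered → point at 15; [17,19] uncovered → point at 19; [20,23] uncovered → point at 23.
Points: 5, 11, 15, 19, 23 (5 total).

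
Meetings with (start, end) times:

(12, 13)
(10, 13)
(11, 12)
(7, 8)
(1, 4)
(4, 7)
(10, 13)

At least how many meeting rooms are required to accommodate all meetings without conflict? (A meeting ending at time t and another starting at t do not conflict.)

3

Count concurrent intervals with a sweep; the peak is the room count.
Events (time:±→running): 1:+→1 4:-→0 4:+→1 7:-→0 7:+→1 8:-→0 10:+→1 10:+→2 11:+→3 … peak 3.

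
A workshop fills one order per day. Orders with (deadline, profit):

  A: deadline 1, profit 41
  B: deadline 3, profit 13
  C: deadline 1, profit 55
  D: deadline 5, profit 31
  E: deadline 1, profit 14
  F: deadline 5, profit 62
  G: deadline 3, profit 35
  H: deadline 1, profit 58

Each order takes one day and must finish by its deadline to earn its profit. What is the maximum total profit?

199

Sort by profit descending; place each in the latest free slot ≤ its deadline.
By profit: F(d5,62), H(d1,58), C(d1,55), A(d1,41), G(d3,35), D(d5,31), E(d1,14), B(d3,13)
F→slot 5; H→slot 1; C skipped; A skipped; G→slot 3; D→slot 4; E skipped; B→slot 2.
Profit = 58 + 13 + 35 + 31 + 62 = 199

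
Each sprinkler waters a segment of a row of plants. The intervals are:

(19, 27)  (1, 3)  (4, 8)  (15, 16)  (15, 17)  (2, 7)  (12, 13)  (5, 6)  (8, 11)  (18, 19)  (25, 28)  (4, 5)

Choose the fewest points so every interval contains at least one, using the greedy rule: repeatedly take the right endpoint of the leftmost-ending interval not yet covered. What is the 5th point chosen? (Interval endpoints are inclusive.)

Sorted: [1,3] [4,5] [5,6] [2,7] [4,8] [8,11] [12,13] [15,16] [15,17] [18,19] [19,27] [25,28]
{[1,3]} hit by 3; {[4,5],[5,6],[2,7],[4,8]} hit by 5; {[8,11]} hit by 11; {[12,13]} hit by 13; {[15,16],[15,17]} hit by 16; {[18,19],[19,27]} hit by 19; {[25,28]} hit by 28.
Points: 3, 5, 11, 13, 16, 19, 28 (7 total).

16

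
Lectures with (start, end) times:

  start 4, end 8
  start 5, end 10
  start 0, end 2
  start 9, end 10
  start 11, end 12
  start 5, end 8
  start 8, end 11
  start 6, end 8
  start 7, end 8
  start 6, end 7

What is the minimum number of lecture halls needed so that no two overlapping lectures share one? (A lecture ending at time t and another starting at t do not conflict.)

The answer is the maximum number of intervals overlapping at any instant.
Events (time:±→running): 0:+→1 2:-→0 4:+→1 5:+→2 5:+→3 6:+→4 6:+→5 … peak 5.

5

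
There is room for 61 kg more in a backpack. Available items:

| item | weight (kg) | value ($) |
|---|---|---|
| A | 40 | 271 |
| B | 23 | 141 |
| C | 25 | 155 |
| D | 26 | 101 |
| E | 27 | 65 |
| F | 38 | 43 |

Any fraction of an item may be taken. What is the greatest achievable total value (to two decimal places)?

401.20

Greedy by value/weight ratio, highest first.
Ratios (sorted): A 6.78, C 6.20, B 6.13, D 3.88, E 2.41, F 1.13
take A (40 @ 271); take 21/25 of C → 130.20. Capacity used 61/61.
Total value = 401.20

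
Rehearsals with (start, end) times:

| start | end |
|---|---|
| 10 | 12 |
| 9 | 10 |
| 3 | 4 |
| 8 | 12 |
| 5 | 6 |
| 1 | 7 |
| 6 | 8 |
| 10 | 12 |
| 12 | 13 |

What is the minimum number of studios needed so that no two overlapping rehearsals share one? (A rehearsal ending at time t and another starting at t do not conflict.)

3

Events (time:±→running): 1:+→1 3:+→2 4:-→1 5:+→2 6:-→1 6:+→2 7:-→1 8:-→0 8:+→1 9:+→2 10:-→1 10:+→2 10:+→3 … peak 3.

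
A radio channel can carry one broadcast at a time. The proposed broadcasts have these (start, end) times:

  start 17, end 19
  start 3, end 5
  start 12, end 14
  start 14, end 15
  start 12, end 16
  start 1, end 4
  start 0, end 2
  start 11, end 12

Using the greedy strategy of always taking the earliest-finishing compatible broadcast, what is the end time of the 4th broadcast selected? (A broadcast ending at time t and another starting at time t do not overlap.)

14

By end time: (0,2), (1,4), (3,5), (11,12), (12,14), (14,15), (12,16), (17,19).
Pick (0,2); next start ≥ 2 → (3,5); next start ≥ 5 → (11,12); next start ≥ 12 → (12,14); next start ≥ 14 → (14,15); next start ≥ 15 → (17,19).
Selected: (0,2) (3,5) (11,12) (12,14) (14,15) (17,19)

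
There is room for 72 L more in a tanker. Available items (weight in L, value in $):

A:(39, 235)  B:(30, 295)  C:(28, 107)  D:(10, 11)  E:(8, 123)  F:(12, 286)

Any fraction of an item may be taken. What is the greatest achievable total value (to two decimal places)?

Ratios (sorted): F 23.83, E 15.38, B 9.83, A 6.03, C 3.82, D 1.10
take F (12 @ 286); take E (8 @ 123); take B (30 @ 295); take 22/39 of A → 132.56. Capacity used 72/72.
Total value = 836.56

836.56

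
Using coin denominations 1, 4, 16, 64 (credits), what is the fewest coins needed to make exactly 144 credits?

3

144 − 2×64→16 − 1×16→0
Total coins = 2 + 1 = 3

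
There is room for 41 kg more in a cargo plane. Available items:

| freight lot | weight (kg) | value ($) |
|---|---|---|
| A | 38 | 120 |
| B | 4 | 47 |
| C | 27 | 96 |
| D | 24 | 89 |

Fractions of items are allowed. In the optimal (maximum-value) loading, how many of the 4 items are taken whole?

Sort by value per unit weight and fill in that order.
Order: B (47/4=11.75) > D (89/24=3.71) > C (96/27=3.56) > A (120/38=3.16)
Fill: take B (4 @ 47) → take D (24 @ 89) → take 13/27 of C → 46.22; 41/41 used.
2 item(s) taken whole; one partial (take 13/27 of C).

2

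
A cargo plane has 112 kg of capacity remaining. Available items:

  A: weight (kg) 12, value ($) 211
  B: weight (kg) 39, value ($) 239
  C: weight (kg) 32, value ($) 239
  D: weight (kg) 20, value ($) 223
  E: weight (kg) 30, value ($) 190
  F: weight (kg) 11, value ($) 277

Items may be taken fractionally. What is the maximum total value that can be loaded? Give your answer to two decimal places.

Greedy by value/weight ratio, highest first.
Order: F (277/11=25.18) > A (211/12=17.58) > D (223/20=11.15) > C (239/32=7.47) > E (190/30=6.33) > B (239/39=6.13)
Fill: take F (11 @ 277) → take A (12 @ 211) → take D (20 @ 223) → take C (32 @ 239) → take E (30 @ 190) → take 7/39 of B → 42.90; 112/112 used.
Total value = 1182.90

1182.90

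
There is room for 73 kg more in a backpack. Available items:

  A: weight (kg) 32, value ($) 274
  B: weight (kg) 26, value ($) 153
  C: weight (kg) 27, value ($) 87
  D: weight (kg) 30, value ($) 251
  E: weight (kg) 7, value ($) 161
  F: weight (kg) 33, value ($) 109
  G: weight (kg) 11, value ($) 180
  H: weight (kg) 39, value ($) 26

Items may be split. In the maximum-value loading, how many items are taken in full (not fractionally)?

3

Greedy by value/weight ratio, highest first.
Order: E (161/7=23.00) > G (180/11=16.36) > A (274/32=8.56) > D (251/30=8.37) > B (153/26=5.88) > F (109/33=3.30) > C (87/27=3.22) > H (26/39=0.67)
Fill: take E (7 @ 161) → take G (11 @ 180) → take A (32 @ 274) → take 23/30 of D → 192.43; 73/73 used.
3 item(s) taken whole; one partial (take 23/30 of D).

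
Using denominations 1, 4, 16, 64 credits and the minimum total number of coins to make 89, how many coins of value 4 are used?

2

89 = 1×64 + 1×16 + 2×4 + 1×1
Count of 4: 2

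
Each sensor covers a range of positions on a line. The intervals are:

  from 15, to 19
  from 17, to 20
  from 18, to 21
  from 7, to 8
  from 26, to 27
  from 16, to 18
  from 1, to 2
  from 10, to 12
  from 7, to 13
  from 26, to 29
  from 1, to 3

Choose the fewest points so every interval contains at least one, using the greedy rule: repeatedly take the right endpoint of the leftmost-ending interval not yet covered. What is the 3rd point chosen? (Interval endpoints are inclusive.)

Process intervals by earliest right end; each time one isn't hit yet, stab at its right endpoint.
By right end: [1,2]  [1,3]  [7,8]  [10,12]  [7,13]  [16,18]  [15,19]  [17,20]  [18,21]  [26,27]  [26,29]
[1,2] uncovered → point at 2; [7,8] uncovered → point at 8; [10,12] uncovered → point at 12; [16,18] uncovered → point at 18; [26,27] uncovered → point at 27.
Points: 2, 8, 12, 18, 27 (5 total).

12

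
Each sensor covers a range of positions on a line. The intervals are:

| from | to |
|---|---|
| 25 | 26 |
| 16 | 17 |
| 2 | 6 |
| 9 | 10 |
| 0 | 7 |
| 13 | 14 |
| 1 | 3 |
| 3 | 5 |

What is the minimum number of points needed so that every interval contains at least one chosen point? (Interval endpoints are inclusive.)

Process intervals by earliest right end; each time one isn't hit yet, stab at its right endpoint.
Sorted: [1,3] [3,5] [2,6] [0,7] [9,10] [13,14] [16,17] [25,26]
{[1,3],[3,5],[2,6],[0,7]} hit by 3; {[9,10]} hit by 10; {[13,14]} hit by 14; {[16,17]} hit by 17; {[25,26]} hit by 26.
Points: 3, 10, 14, 17, 26 (5 total).

5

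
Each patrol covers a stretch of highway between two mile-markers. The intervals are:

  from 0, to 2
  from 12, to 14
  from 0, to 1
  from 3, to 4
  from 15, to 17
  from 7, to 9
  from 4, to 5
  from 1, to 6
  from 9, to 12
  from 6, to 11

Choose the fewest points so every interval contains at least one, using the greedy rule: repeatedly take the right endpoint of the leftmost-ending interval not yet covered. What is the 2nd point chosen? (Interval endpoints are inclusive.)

4

Process intervals by earliest right end; each time one isn't hit yet, stab at its right endpoint.
By right end: [0,1]  [0,2]  [3,4]  [4,5]  [1,6]  [7,9]  [6,11]  [9,12]  [12,14]  [15,17]
[0,1] uncovered → point at 1; [3,4] uncovered → point at 4; [7,9] uncovered → point at 9; [12,14] uncovered → point at 14; [15,17] uncovered → point at 17.
Points: 1, 4, 9, 14, 17 (5 total).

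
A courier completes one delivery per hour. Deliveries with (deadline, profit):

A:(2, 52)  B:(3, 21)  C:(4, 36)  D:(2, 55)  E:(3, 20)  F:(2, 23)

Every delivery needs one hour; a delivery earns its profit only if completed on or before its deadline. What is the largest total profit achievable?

164

By profit: D(d2,55), A(d2,52), C(d4,36), F(d2,23), B(d3,21), E(d3,20)
D→slot 2; A→slot 1; C→slot 4; F skipped; B→slot 3; E skipped.
Profit = 52 + 55 + 21 + 36 = 164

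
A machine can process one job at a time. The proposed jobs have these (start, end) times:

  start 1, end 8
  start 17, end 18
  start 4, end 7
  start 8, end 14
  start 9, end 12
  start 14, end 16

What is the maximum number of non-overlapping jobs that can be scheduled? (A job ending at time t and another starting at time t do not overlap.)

4

Sort by end time and greedily take each interval whose start is ≥ the last chosen end.
Sorted by end: (4,7)  (1,8)  (9,12)  (8,14)  (14,16)  (17,18)
take (4,7); take (9,12); skip (8,14); take (14,16); take (17,18).
Selected 4 jobs.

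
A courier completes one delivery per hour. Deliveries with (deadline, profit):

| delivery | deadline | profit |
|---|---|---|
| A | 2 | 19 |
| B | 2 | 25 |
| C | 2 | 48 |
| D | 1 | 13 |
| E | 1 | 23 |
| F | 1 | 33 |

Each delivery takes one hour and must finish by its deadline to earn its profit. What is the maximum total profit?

By profit: C(d2,48), F(d1,33), B(d2,25), E(d1,23), A(d2,19), D(d1,13)
C→slot 2; F→slot 1; B skipped; E skipped; A skipped; D skipped.
Profit = 33 + 48 = 81

81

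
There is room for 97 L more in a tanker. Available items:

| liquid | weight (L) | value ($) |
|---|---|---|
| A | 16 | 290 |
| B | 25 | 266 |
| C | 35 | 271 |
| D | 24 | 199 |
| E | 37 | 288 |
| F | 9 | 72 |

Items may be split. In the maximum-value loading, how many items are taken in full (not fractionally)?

4

Greedy by value/weight ratio, highest first.
Ratios (sorted): A 18.12, B 10.64, D 8.29, F 8.00, E 7.78, C 7.74
take A (16 @ 290); take B (25 @ 266); take D (24 @ 199); take F (9 @ 72); take 23/37 of E → 179.03. Capacity used 97/97.
4 item(s) taken whole; one partial (take 23/37 of E).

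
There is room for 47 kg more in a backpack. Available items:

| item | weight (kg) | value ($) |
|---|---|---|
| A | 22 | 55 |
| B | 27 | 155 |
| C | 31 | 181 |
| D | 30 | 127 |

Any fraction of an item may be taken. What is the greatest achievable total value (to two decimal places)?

Sort by value per unit weight and fill in that order.
Ratios (sorted): C 5.84, B 5.74, D 4.23, A 2.50
take C (31 @ 181); take 16/27 of B → 91.85. Capacity used 47/47.
Total value = 272.85

272.85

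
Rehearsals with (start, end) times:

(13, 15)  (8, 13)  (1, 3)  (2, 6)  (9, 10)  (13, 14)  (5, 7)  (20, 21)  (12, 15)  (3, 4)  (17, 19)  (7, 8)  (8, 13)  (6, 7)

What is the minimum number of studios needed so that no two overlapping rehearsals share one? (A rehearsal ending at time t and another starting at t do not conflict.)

Count concurrent intervals with a sweep; the peak is the room count.
starts: [1, 2, 3, 5, 6, 7, 8, 8, 9, 12, 13, 13, 17, 20]
ends:   [3, 4, 6, 7, 7, 8, 10, 13, 13, 14, 15, 15, 19, 21]
s1→1 s2→2 e3→1 s3→2 e4→1 s5→2 e6→1 s6→2 e7→1 e7→0 s7→1 e8→0 s8→1 s8→2 s9→3  — peak 3.

3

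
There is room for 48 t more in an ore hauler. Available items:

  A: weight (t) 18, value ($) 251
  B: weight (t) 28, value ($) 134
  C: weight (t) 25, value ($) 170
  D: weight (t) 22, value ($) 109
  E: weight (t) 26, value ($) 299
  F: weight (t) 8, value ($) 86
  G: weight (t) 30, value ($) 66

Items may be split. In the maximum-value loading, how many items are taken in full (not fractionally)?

2

Ratios (sorted): A 13.94, E 11.50, F 10.75, C 6.80, D 4.95, B 4.79, G 2.20
take A (18 @ 251); take E (26 @ 299); take 4/8 of F → 43.00. Capacity used 48/48.
2 item(s) taken whole; one partial (take 4/8 of F).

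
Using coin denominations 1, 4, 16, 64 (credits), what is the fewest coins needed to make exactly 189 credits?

189 = 2×64 + 3×16 + 3×4 + 1×1
Total coins = 2 + 3 + 3 + 1 = 9

9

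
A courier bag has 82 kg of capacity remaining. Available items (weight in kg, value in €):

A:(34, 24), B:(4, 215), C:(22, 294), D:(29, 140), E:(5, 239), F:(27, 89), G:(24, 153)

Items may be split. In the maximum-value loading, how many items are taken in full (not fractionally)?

4

Order: B (215/4=53.75) > E (239/5=47.80) > C (294/22=13.36) > G (153/24=6.38) > D (140/29=4.83) > F (89/27=3.30) > A (24/34=0.71)
Fill: take B (4 @ 215) → take E (5 @ 239) → take C (22 @ 294) → take G (24 @ 153) → take 27/29 of D → 130.34; 82/82 used.
4 item(s) taken whole; one partial (take 27/29 of D).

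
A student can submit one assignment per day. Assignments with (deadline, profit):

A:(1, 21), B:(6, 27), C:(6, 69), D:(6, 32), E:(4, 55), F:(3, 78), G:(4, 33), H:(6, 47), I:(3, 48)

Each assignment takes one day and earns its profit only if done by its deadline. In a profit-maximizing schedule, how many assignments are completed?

6

By profit: F(d3,78), C(d6,69), E(d4,55), I(d3,48), H(d6,47), G(d4,33), D(d6,32), B(d6,27), A(d1,21)
F→slot 3; C→slot 6; E→slot 4; I→slot 2; H→slot 5; G→slot 1; D skipped; B skipped; A skipped.
6 of 9 scheduled.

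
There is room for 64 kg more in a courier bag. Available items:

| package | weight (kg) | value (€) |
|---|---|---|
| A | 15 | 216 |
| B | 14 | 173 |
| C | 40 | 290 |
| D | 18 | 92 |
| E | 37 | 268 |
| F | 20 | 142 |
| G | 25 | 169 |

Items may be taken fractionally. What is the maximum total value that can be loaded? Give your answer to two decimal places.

642.75

Sort by value per unit weight and fill in that order.
Order: A (216/15=14.40) > B (173/14=12.36) > C (290/40=7.25) > E (268/37=7.24) > F (142/20=7.10) > G (169/25=6.76) > D (92/18=5.11)
Fill: take A (15 @ 216) → take B (14 @ 173) → take 35/40 of C → 253.75; 64/64 used.
Total value = 642.75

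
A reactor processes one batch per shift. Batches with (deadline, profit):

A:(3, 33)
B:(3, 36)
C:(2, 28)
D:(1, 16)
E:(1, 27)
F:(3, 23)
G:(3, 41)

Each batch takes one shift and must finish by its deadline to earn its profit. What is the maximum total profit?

Profit order: G=41 B=36 A=33 C=28 E=27 F=23 D=16
Assign: G→slot 3, B→slot 2, A→slot 1, C skipped, E skipped, F skipped, D skipped.
Slots: [1:A] [2:B] [3:G]
Profit = 33 + 36 + 41 = 110

110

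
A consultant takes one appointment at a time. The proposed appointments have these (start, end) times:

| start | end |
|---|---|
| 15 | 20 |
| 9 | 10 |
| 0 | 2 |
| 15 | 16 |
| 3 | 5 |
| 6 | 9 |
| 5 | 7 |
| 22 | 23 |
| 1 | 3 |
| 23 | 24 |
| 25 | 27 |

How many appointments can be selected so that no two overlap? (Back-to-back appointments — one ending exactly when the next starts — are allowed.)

By end time: (0,2), (1,3), (3,5), (5,7), (6,9), (9,10), (15,16), (15,20), (22,23), (23,24), (25,27).
Pick (0,2); next start ≥ 2 → (3,5); next start ≥ 5 → (5,7); next start ≥ 7 → (9,10); next start ≥ 10 → (15,16); next start ≥ 16 → (22,23); next start ≥ 23 → (23,24); next start ≥ 24 → (25,27).
Selected 8 appointments.

8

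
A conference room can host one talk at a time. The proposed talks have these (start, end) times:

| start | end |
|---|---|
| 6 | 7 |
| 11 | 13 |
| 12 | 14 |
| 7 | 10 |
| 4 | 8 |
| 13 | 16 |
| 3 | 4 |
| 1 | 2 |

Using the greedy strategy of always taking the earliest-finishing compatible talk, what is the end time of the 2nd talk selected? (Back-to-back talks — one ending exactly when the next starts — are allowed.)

By end time: (1,2), (3,4), (6,7), (4,8), (7,10), (11,13), (12,14), (13,16).
Pick (1,2); next start ≥ 2 → (3,4); next start ≥ 4 → (6,7); next start ≥ 7 → (7,10); next start ≥ 10 → (11,13); next start ≥ 13 → (13,16).
Selected: (1,2) (3,4) (6,7) (7,10) (11,13) (13,16)

4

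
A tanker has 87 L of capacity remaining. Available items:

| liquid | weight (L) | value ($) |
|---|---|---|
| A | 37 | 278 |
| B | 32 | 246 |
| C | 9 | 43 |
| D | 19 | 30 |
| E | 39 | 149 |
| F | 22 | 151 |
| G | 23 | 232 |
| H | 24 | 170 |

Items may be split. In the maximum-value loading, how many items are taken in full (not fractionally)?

2

Sort by value per unit weight and fill in that order.
Ratios (sorted): G 10.09, B 7.69, A 7.51, H 7.08, F 6.86, C 4.78, E 3.82, D 1.58
take G (23 @ 232); take B (32 @ 246); take 32/37 of A → 240.43. Capacity used 87/87.
2 item(s) taken whole; one partial (take 32/37 of A).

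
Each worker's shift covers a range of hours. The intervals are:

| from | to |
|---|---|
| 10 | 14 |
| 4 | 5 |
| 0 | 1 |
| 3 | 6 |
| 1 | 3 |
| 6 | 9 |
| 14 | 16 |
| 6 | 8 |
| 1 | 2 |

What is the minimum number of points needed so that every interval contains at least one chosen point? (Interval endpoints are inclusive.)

4

Sort by right endpoint; whenever an interval is uncovered, place a point at its right end.
By right end: [0,1]  [1,2]  [1,3]  [4,5]  [3,6]  [6,8]  [6,9]  [10,14]  [14,16]
[0,1] uncovered → point at 1; [4,5] uncovered → point at 5; [6,8] uncovered → point at 8; [10,14] uncovered → point at 14.
Points: 1, 5, 8, 14 (4 total).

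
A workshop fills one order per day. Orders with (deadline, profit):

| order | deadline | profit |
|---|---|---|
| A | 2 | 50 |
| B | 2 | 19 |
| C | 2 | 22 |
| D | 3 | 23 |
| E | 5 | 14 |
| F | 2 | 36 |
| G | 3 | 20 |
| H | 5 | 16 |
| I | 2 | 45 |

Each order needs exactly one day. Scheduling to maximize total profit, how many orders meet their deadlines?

5

Sort by profit descending; place each in the latest free slot ≤ its deadline.
Profit order: A=50 I=45 F=36 D=23 C=22 G=20 B=19 H=16 E=14
Assign: A→slot 2, I→slot 1, F skipped, D→slot 3, C skipped, G skipped, B skipped, H→slot 5, E→slot 4.
Slots: [1:I] [2:A] [3:D] [4:E] [5:H]
5 of 9 scheduled.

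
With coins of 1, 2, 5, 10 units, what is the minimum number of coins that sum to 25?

25 = 2×10 + 1×5
Total coins = 2 + 1 = 3

3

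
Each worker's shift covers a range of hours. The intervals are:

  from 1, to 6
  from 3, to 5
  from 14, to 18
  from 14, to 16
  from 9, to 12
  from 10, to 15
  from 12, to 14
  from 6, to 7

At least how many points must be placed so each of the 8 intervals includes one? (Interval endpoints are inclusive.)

Sort by right endpoint; whenever an interval is uncovered, place a point at its right end.
By right end: [3,5]  [1,6]  [6,7]  [9,12]  [12,14]  [10,15]  [14,16]  [14,18]
[3,5] uncovered → point at 5; [6,7] uncovered → point at 7; [9,12] uncovered → point at 12; [14,16] uncovered → point at 16.
Points: 5, 7, 12, 16 (4 total).

4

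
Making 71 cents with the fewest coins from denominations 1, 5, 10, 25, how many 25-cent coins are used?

2

Use the largest denomination that fits, subtract, and repeat.
71 − 2×25→21 − 2×10→1 − 1×1→0
Count of 25: 2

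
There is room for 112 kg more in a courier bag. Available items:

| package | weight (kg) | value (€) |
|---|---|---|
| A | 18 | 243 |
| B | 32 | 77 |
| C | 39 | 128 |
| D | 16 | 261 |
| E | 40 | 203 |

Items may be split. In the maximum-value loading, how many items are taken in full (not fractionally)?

Sort by value per unit weight and fill in that order.
Ratios (sorted): D 16.31, A 13.50, E 5.08, C 3.28, B 2.41
take D (16 @ 261); take A (18 @ 243); take E (40 @ 203); take 38/39 of C → 124.72. Capacity used 112/112.
3 item(s) taken whole; one partial (take 38/39 of C).

3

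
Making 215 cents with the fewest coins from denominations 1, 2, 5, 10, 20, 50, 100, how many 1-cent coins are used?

215 = 2×100 + 1×10 + 1×5
Count of 1: 0

0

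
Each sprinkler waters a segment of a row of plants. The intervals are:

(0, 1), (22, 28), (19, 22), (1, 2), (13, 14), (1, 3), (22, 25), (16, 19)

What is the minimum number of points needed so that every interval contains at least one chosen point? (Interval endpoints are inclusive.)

4

By right end: [0,1]  [1,2]  [1,3]  [13,14]  [16,19]  [19,22]  [22,25]  [22,28]
[0,1] uncovered → point at 1; [13,14] uncovered → point at 14; [16,19] uncovered → point at 19; [22,25] uncovered → point at 25.
Points: 1, 14, 19, 25 (4 total).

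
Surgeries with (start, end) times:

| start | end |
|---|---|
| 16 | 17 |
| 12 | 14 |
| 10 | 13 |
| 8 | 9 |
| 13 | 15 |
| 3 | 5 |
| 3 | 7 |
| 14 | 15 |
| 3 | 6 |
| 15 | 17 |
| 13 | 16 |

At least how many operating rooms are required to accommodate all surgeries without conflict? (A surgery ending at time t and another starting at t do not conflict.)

3

The answer is the maximum number of intervals overlapping at any instant.
starts: [3, 3, 3, 8, 10, 12, 13, 13, 14, 15, 16]
ends:   [5, 6, 7, 9, 13, 14, 15, 15, 16, 17, 17]
s3→1 s3→2 s3→3  — peak 3.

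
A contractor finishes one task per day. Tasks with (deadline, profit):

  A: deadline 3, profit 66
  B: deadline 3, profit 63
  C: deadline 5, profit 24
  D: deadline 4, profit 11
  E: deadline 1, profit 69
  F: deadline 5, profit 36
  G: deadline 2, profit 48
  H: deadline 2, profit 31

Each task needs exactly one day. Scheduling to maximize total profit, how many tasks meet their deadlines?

Sort by profit descending; place each in the latest free slot ≤ its deadline.
Profit order: E=69 A=66 B=63 G=48 F=36 H=31 C=24 D=11
Assign: E→slot 1, A→slot 3, B→slot 2, G skipped, F→slot 5, H skipped, C→slot 4, D skipped.
Slots: [1:E] [2:B] [3:A] [4:C] [5:F]
5 of 8 scheduled.

5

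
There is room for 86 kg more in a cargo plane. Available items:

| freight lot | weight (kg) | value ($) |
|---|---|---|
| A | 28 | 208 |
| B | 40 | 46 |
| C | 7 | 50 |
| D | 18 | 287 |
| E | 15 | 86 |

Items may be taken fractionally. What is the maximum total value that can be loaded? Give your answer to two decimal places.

Greedy by value/weight ratio, highest first.
Order: D (287/18=15.94) > A (208/28=7.43) > C (50/7=7.14) > E (86/15=5.73) > B (46/40=1.15)
Fill: take D (18 @ 287) → take A (28 @ 208) → take C (7 @ 50) → take E (15 @ 86) → take 18/40 of B → 20.70; 86/86 used.
Total value = 651.70

651.70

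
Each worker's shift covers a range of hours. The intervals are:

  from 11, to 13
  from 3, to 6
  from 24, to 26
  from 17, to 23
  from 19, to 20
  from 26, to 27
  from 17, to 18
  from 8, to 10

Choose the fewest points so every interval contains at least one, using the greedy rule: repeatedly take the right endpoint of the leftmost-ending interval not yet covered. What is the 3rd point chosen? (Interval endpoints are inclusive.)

Process intervals by earliest right end; each time one isn't hit yet, stab at its right endpoint.
By right end: [3,6]  [8,10]  [11,13]  [17,18]  [19,20]  [17,23]  [24,26]  [26,27]
[3,6] uncovered → point at 6; [8,10] uncovered → point at 10; [11,13] uncovered → point at 13; [17,18] uncovered → point at 18; [19,20] uncovered → point at 20; [24,26] uncovered → point at 26.
Points: 6, 10, 13, 18, 20, 26 (6 total).

13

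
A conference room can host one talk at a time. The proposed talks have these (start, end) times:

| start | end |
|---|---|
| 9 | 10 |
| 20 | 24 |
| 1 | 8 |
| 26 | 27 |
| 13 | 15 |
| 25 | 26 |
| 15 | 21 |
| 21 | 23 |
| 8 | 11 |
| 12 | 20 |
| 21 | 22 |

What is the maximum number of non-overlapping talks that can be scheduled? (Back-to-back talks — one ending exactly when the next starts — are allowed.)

Sort by end time and greedily take each interval whose start is ≥ the last chosen end.
Sorted by end: (1,8)  (9,10)  (8,11)  (13,15)  (12,20)  (15,21)  (21,22)  (21,23)  (20,24)  (25,26)  (26,27)
take (1,8); take (9,10); take (13,15); take (15,21); take (21,22); take (25,26); take (26,27).
Selected 7 talks.

7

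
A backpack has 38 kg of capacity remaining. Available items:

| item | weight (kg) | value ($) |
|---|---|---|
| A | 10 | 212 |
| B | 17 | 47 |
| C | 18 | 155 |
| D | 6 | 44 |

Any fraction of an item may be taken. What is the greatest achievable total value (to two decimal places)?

Sort by value per unit weight and fill in that order.
Ratios (sorted): A 21.20, C 8.61, D 7.33, B 2.76
take A (10 @ 212); take C (18 @ 155); take D (6 @ 44); take 4/17 of B → 11.06. Capacity used 38/38.
Total value = 422.06

422.06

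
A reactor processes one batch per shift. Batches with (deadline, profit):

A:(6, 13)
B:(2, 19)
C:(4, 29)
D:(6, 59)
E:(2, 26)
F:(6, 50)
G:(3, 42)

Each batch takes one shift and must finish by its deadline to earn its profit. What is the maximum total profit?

225

Profit order: D=59 F=50 G=42 C=29 E=26 B=19 A=13
Assign: D→slot 6, F→slot 5, G→slot 3, C→slot 4, E→slot 2, B→slot 1, A skipped.
Slots: [1:B] [2:E] [3:G] [4:C] [5:F] [6:D]
Profit = 19 + 26 + 42 + 29 + 50 + 59 = 225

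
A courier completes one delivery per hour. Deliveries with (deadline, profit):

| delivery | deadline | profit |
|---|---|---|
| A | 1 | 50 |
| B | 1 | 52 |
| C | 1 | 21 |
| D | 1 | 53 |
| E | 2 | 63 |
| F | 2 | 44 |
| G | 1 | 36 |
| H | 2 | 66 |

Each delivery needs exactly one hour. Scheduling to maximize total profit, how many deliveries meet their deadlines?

2

Take jobs in profit order; each goes to the latest open slot no later than its deadline.
Profit order: H=66 E=63 D=53 B=52 A=50 F=44 G=36 C=21
Assign: H→slot 2, E→slot 1, D skipped, B skipped, A skipped, F skipped, G skipped, C skipped.
Slots: [1:E] [2:H]
2 of 8 scheduled.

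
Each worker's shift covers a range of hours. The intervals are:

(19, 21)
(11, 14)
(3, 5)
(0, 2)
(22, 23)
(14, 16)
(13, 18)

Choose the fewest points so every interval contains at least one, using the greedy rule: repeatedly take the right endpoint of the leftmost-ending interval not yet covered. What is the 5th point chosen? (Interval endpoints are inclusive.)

By right end: [0,2]  [3,5]  [11,14]  [14,16]  [13,18]  [19,21]  [22,23]
[0,2] uncovered → point at 2; [3,5] uncovered → point at 5; [11,14] uncovered → point at 14; [19,21] uncovered → point at 21; [22,23] uncovered → point at 23.
Points: 2, 5, 14, 21, 23 (5 total).

23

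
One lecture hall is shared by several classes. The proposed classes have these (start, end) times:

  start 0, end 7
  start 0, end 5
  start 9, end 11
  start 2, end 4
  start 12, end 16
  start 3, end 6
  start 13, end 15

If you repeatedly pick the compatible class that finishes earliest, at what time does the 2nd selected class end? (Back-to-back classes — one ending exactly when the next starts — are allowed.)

11

Order by finish time; keep every interval that doesn't clash with the previous kept one.
Sorted by end: (2,4)  (0,5)  (3,6)  (0,7)  (9,11)  (13,15)  (12,16)
take (2,4); skip (0,5); skip (3,6); skip (0,7); take (9,11); take (13,15).
Selected: (2,4) (9,11) (13,15)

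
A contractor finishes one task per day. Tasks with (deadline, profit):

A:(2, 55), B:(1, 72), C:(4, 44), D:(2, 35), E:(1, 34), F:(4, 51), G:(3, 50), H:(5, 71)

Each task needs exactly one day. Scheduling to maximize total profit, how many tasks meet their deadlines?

Take jobs in profit order; each goes to the latest open slot no later than its deadline.
By profit: B(d1,72), H(d5,71), A(d2,55), F(d4,51), G(d3,50), C(d4,44), D(d2,35), E(d1,34)
B→slot 1; H→slot 5; A→slot 2; F→slot 4; G→slot 3; C skipped; D skipped; E skipped.
5 of 8 scheduled.

5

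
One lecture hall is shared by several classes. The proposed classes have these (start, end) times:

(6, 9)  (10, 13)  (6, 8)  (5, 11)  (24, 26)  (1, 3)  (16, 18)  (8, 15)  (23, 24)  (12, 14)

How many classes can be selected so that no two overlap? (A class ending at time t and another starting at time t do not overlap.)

Sorted by end: (1,3)  (6,8)  (6,9)  (5,11)  (10,13)  (12,14)  (8,15)  (16,18)  (23,24)  (24,26)
take (1,3); take (6,8); skip (6,9); take (10,13); take (16,18); take (23,24); take (24,26).
Selected 6 classes.

6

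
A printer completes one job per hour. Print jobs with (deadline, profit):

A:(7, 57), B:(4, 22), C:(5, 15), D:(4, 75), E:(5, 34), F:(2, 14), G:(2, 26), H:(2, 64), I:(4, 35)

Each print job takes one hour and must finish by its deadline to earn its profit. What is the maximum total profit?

By profit: D(d4,75), H(d2,64), A(d7,57), I(d4,35), E(d5,34), G(d2,26), B(d4,22), C(d5,15), F(d2,14)
D→slot 4; H→slot 2; A→slot 7; I→slot 3; E→slot 5; G→slot 1; B skipped; C skipped; F skipped.
Profit = 26 + 64 + 35 + 75 + 34 + 57 = 291

291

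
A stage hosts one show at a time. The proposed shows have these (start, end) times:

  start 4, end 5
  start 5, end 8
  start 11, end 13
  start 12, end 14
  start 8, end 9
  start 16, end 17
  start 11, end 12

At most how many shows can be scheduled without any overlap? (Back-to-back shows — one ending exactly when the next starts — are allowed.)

6

By end time: (4,5), (5,8), (8,9), (11,12), (11,13), (12,14), (16,17).
Pick (4,5); next start ≥ 5 → (5,8); next start ≥ 8 → (8,9); next start ≥ 9 → (11,12); next start ≥ 12 → (12,14); next start ≥ 14 → (16,17).
Selected 6 shows.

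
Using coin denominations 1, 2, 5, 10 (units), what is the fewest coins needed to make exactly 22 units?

3

Greedy: take as many of the largest coin as possible, then repeat with the remainder.
22 = 2×10 + 1×2
Total coins = 2 + 1 = 3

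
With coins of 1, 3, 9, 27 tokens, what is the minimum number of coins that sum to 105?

Use the largest denomination that fits, subtract, and repeat.
105 − 3×27→24 − 2×9→6 − 2×3→0
Total coins = 3 + 2 + 2 = 7

7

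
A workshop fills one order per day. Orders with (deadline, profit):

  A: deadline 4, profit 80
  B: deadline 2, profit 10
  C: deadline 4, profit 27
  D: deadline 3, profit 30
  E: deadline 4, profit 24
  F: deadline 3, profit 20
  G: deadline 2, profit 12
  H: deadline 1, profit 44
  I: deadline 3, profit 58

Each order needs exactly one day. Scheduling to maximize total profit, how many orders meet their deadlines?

Take jobs in profit order; each goes to the latest open slot no later than its deadline.
By profit: A(d4,80), I(d3,58), H(d1,44), D(d3,30), C(d4,27), E(d4,24), F(d3,20), G(d2,12), B(d2,10)
A→slot 4; I→slot 3; H→slot 1; D→slot 2; C skipped; E skipped; F skipped; G skipped; B skipped.
4 of 9 scheduled.

4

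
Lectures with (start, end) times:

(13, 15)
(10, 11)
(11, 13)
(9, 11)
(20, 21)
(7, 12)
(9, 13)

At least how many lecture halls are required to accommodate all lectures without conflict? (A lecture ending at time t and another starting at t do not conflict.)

The answer is the maximum number of intervals overlapping at any instant.
Events (time:±→running): 7:+→1 9:+→2 9:+→3 10:+→4 … peak 4.

4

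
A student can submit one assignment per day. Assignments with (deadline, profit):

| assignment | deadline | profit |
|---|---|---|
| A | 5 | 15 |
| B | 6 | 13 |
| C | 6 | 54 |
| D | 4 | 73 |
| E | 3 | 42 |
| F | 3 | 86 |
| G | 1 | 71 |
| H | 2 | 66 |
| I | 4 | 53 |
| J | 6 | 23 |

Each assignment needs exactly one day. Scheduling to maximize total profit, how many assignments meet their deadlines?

6

Profit order: F=86 D=73 G=71 H=66 C=54 I=53 E=42 J=23 A=15 B=13
Assign: F→slot 3, D→slot 4, G→slot 1, H→slot 2, C→slot 6, I skipped, E skipped, J→slot 5, A skipped, B skipped.
Slots: [1:G] [2:H] [3:F] [4:D] [5:J] [6:C]
6 of 10 scheduled.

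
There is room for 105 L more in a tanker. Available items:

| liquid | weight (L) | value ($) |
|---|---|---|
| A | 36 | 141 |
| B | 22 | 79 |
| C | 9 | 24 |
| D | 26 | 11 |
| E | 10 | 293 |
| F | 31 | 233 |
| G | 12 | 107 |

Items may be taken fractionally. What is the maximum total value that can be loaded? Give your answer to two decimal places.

Ratios (sorted): E 29.30, G 8.92, F 7.52, A 3.92, B 3.59, C 2.67, D 0.42
take E (10 @ 293); take G (12 @ 107); take F (31 @ 233); take A (36 @ 141); take 16/22 of B → 57.45. Capacity used 105/105.
Total value = 831.45

831.45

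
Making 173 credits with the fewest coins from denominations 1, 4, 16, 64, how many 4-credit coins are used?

3

Greedy: take as many of the largest coin as possible, then repeat with the remainder.
173 − 2×64→45 − 2×16→13 − 3×4→1 − 1×1→0
Count of 4: 3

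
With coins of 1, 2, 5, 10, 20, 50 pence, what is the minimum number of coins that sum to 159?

159 − 3×50→9 − 1×5→4 − 2×2→0
Total coins = 3 + 1 + 2 = 6

6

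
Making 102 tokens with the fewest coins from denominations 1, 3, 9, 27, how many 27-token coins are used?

3

Use the largest denomination that fits, subtract, and repeat.
102 = 3×27 + 2×9 + 1×3
Count of 27: 3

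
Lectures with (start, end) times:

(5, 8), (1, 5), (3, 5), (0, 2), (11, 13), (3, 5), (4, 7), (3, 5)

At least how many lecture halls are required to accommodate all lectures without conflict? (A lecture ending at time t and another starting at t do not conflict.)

5

Events (time:±→running): 0:+→1 1:+→2 2:-→1 3:+→2 3:+→3 3:+→4 4:+→5 … peak 5.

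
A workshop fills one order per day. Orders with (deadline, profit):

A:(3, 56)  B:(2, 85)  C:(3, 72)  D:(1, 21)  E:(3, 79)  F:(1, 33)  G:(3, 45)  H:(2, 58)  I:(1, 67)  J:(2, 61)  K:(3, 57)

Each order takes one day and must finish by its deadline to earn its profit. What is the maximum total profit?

Take jobs in profit order; each goes to the latest open slot no later than its deadline.
Profit order: B=85 E=79 C=72 I=67 J=61 H=58 K=57 A=56 G=45 F=33 D=21
Assign: B→slot 2, E→slot 3, C→slot 1, I skipped, J skipped, H skipped, K skipped, A skipped, G skipped, F skipped, D skipped.
Slots: [1:C] [2:B] [3:E]
Profit = 72 + 85 + 79 = 236

236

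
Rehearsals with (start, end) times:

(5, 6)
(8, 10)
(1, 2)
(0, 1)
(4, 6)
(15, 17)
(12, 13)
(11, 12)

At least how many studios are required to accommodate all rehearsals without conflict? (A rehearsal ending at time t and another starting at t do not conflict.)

Count concurrent intervals with a sweep; the peak is the room count.
starts: [0, 1, 4, 5, 8, 11, 12, 15]
ends:   [1, 2, 6, 6, 10, 12, 13, 17]
s0→1 e1→0 s1→1 e2→0 s4→1 s5→2  — peak 2.

2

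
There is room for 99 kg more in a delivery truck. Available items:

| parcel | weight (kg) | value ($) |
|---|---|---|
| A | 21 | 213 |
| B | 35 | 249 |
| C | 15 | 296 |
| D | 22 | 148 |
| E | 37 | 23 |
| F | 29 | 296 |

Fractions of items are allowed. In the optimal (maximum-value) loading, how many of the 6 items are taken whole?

Ratios (sorted): C 19.73, F 10.21, A 10.14, B 7.11, D 6.73, E 0.62
take C (15 @ 296); take F (29 @ 296); take A (21 @ 213); take 34/35 of B → 241.89. Capacity used 99/99.
3 item(s) taken whole; one partial (take 34/35 of B).

3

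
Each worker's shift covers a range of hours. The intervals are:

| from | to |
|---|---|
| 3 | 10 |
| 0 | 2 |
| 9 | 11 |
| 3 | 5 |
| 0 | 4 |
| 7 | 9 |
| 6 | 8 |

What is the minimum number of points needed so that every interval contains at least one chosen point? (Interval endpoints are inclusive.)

Sorted: [0,2] [0,4] [3,5] [6,8] [7,9] [3,10] [9,11]
{[0,2],[0,4]} hit by 2; {[3,5]} hit by 5; {[6,8],[7,9],[3,10]} hit by 8; {[9,11]} hit by 11.
Points: 2, 5, 8, 11 (4 total).

4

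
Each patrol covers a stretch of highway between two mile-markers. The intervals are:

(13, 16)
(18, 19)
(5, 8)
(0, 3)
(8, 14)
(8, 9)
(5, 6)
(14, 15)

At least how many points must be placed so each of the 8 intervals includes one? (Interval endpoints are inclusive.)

Sort by right endpoint; whenever an interval is uncovered, place a point at its right end.
Sorted: [0,3] [5,6] [5,8] [8,9] [8,14] [14,15] [13,16] [18,19]
{[0,3]} hit by 3; {[5,6],[5,8]} hit by 6; {[8,9],[8,14]} hit by 9; {[14,15],[13,16]} hit by 15; {[18,19]} hit by 19.
Points: 3, 6, 9, 15, 19 (5 total).

5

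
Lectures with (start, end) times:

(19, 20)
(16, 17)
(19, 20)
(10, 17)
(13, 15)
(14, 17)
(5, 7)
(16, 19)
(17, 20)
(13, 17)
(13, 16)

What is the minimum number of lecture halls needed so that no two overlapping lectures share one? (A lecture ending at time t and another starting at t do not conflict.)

The answer is the maximum number of intervals overlapping at any instant.
Events (time:±→running): 5:+→1 7:-→0 10:+→1 13:+→2 13:+→3 13:+→4 14:+→5 … peak 5.

5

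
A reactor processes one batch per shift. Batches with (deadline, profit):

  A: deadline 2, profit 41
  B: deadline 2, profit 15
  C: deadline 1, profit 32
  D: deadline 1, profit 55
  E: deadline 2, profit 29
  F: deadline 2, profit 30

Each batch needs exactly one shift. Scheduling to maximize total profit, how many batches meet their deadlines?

By profit: D(d1,55), A(d2,41), C(d1,32), F(d2,30), E(d2,29), B(d2,15)
D→slot 1; A→slot 2; C skipped; F skipped; E skipped; B skipped.
2 of 6 scheduled.

2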